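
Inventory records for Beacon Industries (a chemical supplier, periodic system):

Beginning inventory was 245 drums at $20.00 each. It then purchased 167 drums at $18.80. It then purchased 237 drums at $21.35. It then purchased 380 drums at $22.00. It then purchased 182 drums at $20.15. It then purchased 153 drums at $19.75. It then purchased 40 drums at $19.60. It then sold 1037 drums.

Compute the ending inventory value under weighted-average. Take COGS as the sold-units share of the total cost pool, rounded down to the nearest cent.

Ending inventory = $7,562.87

Sale 1, sell 1037: 1037/1404 × $28,932.60 → $21,369.73
Ending inventory (cost pool remaining) = $7,562.87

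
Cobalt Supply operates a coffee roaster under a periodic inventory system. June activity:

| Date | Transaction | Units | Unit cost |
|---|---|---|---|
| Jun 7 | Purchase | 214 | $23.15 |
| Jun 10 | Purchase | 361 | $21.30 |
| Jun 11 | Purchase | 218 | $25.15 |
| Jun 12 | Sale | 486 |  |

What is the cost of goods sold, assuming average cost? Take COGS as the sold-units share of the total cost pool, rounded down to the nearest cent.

COGS = $11,108.80

Jun 12, sell 486: 486/793 × $18,126.10 → $11,108.80
Ending inventory (cost pool remaining) = $7,017.30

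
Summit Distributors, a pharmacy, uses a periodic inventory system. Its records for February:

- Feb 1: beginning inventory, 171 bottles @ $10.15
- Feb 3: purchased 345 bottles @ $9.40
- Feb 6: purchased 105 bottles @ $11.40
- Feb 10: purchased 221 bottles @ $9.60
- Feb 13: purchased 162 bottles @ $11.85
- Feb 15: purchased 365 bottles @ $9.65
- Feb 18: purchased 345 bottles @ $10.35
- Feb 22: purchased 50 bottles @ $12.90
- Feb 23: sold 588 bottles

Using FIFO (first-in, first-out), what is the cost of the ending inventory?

Feb 23, 588 sold [FIFO — oldest first]: 171 @ $10.15 + 345 @ $9.40 + 72 @ $11.40 = $5,799.45
Ending inventory: 33 @ $11.40 + 221 @ $9.60 + 162 @ $11.85 + 365 @ $9.65 + 345 @ $10.35 + 50 @ $12.90 = $12,155.50

Ending inventory = $12,155.50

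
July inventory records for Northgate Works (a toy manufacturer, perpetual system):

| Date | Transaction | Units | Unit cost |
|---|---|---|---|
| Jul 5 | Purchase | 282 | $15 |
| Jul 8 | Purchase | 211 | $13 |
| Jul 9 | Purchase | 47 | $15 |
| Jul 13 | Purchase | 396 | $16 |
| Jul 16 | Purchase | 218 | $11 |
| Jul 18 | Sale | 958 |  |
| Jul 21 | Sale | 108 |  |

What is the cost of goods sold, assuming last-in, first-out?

COGS = $15,092

Jul 18, 958 sold [LIFO — newest first]: 218 @ $11 + 396 @ $16 + 47 @ $15 + 211 @ $13 + 86 @ $15 = $13,472
Jul 21, 108 sold [LIFO — newest first]: 108 @ $15 = $1,620
Total COGS = $13,472 + $1,620 = $15,092
Ending inventory: 88 @ $15 = $1,320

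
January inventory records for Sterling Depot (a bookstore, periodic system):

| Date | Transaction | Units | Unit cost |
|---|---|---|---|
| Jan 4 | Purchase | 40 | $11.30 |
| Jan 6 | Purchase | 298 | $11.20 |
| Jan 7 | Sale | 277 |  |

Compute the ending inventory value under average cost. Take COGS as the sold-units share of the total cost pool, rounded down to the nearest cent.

Jan 7, sell 277: 277/338 × $3,789.60 → $3,105.67
Ending inventory (cost pool remaining) = $683.93

Ending inventory = $683.93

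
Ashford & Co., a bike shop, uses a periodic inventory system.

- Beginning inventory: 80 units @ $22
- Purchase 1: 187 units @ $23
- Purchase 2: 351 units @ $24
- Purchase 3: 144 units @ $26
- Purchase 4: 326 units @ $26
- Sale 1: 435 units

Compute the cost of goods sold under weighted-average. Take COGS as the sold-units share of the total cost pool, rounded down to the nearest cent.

COGS = $10,677.09

Sale 1, sell 435: 435/1088 × $26,705.00 → $10,677.09
Ending inventory (cost pool remaining) = $16,027.91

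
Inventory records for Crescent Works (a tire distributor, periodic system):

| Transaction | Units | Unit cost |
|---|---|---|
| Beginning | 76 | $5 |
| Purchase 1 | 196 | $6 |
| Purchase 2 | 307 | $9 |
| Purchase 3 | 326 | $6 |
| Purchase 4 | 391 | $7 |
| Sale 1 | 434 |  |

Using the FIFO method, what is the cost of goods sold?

COGS = $3,014

Sale 1 (434) [FIFO — oldest first]: 76 @ $5 + 196 @ $6 + 162 @ $9 = $3,014
Ending inventory: 145 @ $9 + 326 @ $6 + 391 @ $7 = $5,998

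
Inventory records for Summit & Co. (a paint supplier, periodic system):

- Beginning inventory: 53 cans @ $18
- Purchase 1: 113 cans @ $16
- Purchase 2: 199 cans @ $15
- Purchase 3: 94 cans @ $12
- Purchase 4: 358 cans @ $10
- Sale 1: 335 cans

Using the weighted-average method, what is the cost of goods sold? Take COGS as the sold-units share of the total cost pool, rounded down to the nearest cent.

COGS = $4,286.93

Sale 1, sell 335: 335/817 × $10,455.00 → $4,286.93
Ending inventory (cost pool remaining) = $6,168.07
Check: goods available $10,455.00 = COGS $4,286.93 + ending $6,168.07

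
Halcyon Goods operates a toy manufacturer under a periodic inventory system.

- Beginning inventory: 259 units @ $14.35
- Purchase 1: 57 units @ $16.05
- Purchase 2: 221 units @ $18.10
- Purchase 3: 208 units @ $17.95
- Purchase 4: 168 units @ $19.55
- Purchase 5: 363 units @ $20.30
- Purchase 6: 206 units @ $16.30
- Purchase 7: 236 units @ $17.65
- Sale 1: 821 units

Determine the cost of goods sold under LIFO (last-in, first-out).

COGS = $15,204.90

Sale 1 (821) [LIFO — newest first]: 236 @ $17.65 + 206 @ $16.30 + 363 @ $20.30 + 16 @ $19.55 = $15,204.90
Ending inventory: 259 @ $14.35 + 57 @ $16.05 + 221 @ $18.10 + 208 @ $17.95 + 152 @ $19.55 = $15,336.80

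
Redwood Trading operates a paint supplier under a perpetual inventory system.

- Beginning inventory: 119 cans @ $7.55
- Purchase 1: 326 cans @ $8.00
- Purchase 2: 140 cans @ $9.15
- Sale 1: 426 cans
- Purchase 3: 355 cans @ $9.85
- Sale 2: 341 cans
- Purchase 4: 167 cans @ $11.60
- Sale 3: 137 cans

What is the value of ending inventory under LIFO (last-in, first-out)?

Sale 1 (426) [LIFO — newest first]: 140 @ $9.15 + 286 @ $8.00 = $3,569.00
Sale 2 (341) [LIFO — newest first]: 341 @ $9.85 = $3,358.85
Sale 3 (137) [LIFO — newest first]: 137 @ $11.60 = $1,589.20
Total COGS = $3,569.00 + $3,358.85 + $1,589.20 = $8,517.05
Ending inventory: 119 @ $7.55 + 40 @ $8.00 + 14 @ $9.85 + 30 @ $11.60 = $1,704.35

Ending inventory = $1,704.35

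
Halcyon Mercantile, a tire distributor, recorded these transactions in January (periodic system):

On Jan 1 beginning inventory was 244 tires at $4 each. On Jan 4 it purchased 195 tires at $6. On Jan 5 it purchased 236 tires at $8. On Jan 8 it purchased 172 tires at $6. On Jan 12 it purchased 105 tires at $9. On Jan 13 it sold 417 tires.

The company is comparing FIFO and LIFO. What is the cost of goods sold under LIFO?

COGS = $3,097

FIFO COGS: 244 @ $4 + 173 @ $6 = $2,014
LIFO COGS: 105 @ $9 + 172 @ $6 + 140 @ $8 = $3,097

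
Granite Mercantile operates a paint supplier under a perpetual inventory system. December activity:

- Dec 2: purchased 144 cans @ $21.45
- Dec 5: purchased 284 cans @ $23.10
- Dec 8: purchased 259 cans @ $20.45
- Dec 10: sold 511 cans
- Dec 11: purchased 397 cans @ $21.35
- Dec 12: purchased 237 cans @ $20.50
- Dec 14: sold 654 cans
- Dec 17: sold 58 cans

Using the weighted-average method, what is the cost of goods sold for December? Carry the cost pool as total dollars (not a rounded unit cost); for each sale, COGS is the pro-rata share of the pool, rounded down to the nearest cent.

After Dec 2: 144 on hand, pool $3,088.80 (≈ $21.4500 each)
After Dec 5: 428 on hand, pool $9,649.20 (≈ $22.5449 each)
After Dec 8: 687 on hand, pool $14,945.75 (≈ $21.7551 each)
Dec 10, sell 511: 511/687 × $14,945.75 → $11,116.85
After Dec 11: 573 on hand, pool $12,304.85 (≈ $21.4744 each)
After Dec 12: 810 on hand, pool $17,163.35 (≈ $21.1893 each)
Dec 14, sell 654: 654/810 × $17,163.35 → $13,857.81
Dec 17, sell 58: 58/156 × $3,305.54 → $1,228.98
Total COGS = $11,116.85 + $13,857.81 + $1,228.98 = $26,203.64
Ending inventory (cost pool remaining) = $2,076.56

COGS = $26,203.64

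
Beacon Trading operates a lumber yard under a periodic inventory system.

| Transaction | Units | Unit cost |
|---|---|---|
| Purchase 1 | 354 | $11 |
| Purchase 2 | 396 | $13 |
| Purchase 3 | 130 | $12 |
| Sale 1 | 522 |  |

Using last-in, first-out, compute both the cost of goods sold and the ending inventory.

Sale 1 (522) [LIFO — newest first]: 130 @ $12 + 392 @ $13 = $6,656
Ending inventory: 354 @ $11 + 4 @ $13 = $3,946
Check: goods available $10,602 = COGS $6,656 + ending $3,946

COGS = $6,656; ending inventory = $3,946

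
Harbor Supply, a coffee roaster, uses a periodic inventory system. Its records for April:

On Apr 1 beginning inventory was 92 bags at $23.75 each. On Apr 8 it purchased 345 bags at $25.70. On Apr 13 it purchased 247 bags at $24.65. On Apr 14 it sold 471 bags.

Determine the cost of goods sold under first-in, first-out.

COGS = $11,889.60

Apr 14, 471 sold [FIFO — oldest first]: 92 @ $23.75 + 345 @ $25.70 + 34 @ $24.65 = $11,889.60
Ending inventory: 213 @ $24.65 = $5,250.45
Check: goods available $17,140.05 = COGS $11,889.60 + ending $5,250.45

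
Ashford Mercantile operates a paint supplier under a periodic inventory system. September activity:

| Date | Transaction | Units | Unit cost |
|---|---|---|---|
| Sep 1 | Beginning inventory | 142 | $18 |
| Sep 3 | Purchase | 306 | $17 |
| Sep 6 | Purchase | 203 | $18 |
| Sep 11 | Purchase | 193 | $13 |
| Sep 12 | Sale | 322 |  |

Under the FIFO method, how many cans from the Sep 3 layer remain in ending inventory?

Sep 12, 322 sold [FIFO — oldest first]: 142 @ $18 + 180 @ $17 = $5,616
Ending inventory: 126 @ $17 + 203 @ $18 + 193 @ $13 = $8,305
Check: goods available $13,921 = COGS $5,616 + ending $8,305

126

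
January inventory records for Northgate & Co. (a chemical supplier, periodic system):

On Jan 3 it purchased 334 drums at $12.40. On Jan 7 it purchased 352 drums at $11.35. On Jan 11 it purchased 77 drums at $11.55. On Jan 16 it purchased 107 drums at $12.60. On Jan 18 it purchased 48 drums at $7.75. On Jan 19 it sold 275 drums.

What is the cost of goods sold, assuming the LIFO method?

COGS = $3,097.60

Jan 19, 275 sold [LIFO — newest first]: 48 @ $7.75 + 107 @ $12.60 + 77 @ $11.55 + 43 @ $11.35 = $3,097.60
Ending inventory: 334 @ $12.40 + 309 @ $11.35 = $7,648.75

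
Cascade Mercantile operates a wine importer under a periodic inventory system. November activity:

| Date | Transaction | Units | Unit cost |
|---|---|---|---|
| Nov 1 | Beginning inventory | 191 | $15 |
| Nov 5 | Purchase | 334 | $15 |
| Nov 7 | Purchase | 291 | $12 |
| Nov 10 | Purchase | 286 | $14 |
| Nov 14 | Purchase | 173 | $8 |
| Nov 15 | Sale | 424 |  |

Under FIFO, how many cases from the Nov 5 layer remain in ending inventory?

101

Nov 15, 424 sold [FIFO — oldest first]: 191 @ $15 + 233 @ $15 = $6,360
Ending inventory: 101 @ $15 + 291 @ $12 + 286 @ $14 + 173 @ $8 = $10,395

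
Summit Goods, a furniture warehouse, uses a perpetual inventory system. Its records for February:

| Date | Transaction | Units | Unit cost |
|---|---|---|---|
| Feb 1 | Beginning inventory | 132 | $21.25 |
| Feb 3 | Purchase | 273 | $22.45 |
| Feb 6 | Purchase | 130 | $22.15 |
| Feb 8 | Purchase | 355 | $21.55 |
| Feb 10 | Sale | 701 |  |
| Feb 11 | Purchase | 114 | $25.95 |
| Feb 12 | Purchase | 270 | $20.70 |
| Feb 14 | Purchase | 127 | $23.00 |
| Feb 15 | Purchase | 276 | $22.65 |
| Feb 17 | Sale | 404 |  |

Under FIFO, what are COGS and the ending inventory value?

Feb 10, 701 sold [FIFO — oldest first]: 132 @ $21.25 + 273 @ $22.45 + 130 @ $22.15 + 166 @ $21.55 = $15,390.65
Feb 17, 404 sold [FIFO — oldest first]: 189 @ $21.55 + 114 @ $25.95 + 101 @ $20.70 = $9,121.95
Total COGS = $15,390.65 + $9,121.95 = $24,512.60
Ending inventory: 169 @ $20.70 + 127 @ $23.00 + 276 @ $22.65 = $12,670.70

COGS = $24,512.60; ending inventory = $12,670.70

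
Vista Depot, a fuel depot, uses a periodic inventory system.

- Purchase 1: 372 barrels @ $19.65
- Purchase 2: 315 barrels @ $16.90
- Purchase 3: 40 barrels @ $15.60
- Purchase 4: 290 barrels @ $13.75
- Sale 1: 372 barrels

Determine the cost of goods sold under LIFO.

COGS = $5,321.30

Sale 1 (372) [LIFO — newest first]: 290 @ $13.75 + 40 @ $15.60 + 42 @ $16.90 = $5,321.30
Ending inventory: 372 @ $19.65 + 273 @ $16.90 = $11,923.50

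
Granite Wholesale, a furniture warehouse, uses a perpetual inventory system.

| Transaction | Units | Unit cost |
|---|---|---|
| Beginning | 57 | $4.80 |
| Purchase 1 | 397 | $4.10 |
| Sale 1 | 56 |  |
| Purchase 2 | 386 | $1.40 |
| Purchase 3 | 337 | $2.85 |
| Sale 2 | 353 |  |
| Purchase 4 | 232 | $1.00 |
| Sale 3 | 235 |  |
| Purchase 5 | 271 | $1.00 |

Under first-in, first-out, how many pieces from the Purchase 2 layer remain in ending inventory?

Sale 1 (56) [FIFO — oldest first]: 56 @ $4.80 = $268.80
Sale 2 (353) [FIFO — oldest first]: 1 @ $4.80 + 352 @ $4.10 = $1,448.00
Sale 3 (235) [FIFO — oldest first]: 45 @ $4.10 + 190 @ $1.40 = $450.50
Total COGS = $268.80 + $1,448.00 + $450.50 = $2,167.30
Ending inventory: 196 @ $1.40 + 337 @ $2.85 + 232 @ $1.00 + 271 @ $1.00 = $1,737.85

196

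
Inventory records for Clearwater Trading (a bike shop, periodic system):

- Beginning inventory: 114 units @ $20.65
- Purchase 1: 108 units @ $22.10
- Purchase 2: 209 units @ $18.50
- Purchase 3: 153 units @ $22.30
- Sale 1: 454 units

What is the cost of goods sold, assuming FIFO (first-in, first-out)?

COGS = $9,120.30

Sale 1 (454) [FIFO — oldest first]: 114 @ $20.65 + 108 @ $22.10 + 209 @ $18.50 + 23 @ $22.30 = $9,120.30
Ending inventory: 130 @ $22.30 = $2,899.00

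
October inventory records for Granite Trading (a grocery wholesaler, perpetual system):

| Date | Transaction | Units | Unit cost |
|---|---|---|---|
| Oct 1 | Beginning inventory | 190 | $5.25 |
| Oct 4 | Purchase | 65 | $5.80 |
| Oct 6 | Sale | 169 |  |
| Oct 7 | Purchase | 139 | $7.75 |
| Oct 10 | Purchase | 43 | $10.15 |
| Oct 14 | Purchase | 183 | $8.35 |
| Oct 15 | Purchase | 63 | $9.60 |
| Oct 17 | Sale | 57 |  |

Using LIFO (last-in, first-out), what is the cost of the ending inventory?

Ending inventory = $3,550.85

Oct 6, 169 sold [LIFO — newest first]: 65 @ $5.80 + 104 @ $5.25 = $923.00
Oct 17, 57 sold [LIFO — newest first]: 57 @ $9.60 = $547.20
Total COGS = $923.00 + $547.20 = $1,470.20
Ending inventory: 86 @ $5.25 + 139 @ $7.75 + 43 @ $10.15 + 183 @ $8.35 + 6 @ $9.60 = $3,550.85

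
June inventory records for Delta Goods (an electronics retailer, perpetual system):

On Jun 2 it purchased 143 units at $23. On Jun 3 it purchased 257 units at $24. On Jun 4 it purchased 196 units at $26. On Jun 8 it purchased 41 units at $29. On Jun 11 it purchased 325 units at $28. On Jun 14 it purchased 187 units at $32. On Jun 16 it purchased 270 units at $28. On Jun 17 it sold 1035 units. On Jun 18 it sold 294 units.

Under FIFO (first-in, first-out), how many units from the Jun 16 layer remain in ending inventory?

90

Jun 17, 1035 sold [FIFO — oldest first]: 143 @ $23 + 257 @ $24 + 196 @ $26 + 41 @ $29 + 325 @ $28 + 73 @ $32 = $27,178
Jun 18, 294 sold [FIFO — oldest first]: 114 @ $32 + 180 @ $28 = $8,688
Total COGS = $27,178 + $8,688 = $35,866
Ending inventory: 90 @ $28 = $2,520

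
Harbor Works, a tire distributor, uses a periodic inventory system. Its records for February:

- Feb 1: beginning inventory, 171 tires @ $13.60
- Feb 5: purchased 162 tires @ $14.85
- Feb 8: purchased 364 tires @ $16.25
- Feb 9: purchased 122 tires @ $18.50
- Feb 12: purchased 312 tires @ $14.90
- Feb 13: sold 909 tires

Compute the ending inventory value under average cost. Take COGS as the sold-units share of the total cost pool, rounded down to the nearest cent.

Ending inventory = $3,445.24

Feb 13, sell 909: 909/1131 × $17,552.10 → $14,106.86
Ending inventory (cost pool remaining) = $3,445.24
Check: goods available $17,552.10 = COGS $14,106.86 + ending $3,445.24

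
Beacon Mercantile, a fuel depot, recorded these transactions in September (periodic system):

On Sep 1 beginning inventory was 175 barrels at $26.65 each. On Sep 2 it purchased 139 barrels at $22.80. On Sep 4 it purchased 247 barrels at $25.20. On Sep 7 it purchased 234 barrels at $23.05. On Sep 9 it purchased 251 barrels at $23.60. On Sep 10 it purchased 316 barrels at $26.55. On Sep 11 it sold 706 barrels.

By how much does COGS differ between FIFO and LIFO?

FIFO COGS: 175 @ $26.65 + 139 @ $22.80 + 247 @ $25.20 + 145 @ $23.05 = $17,399.60
LIFO COGS: 316 @ $26.55 + 251 @ $23.60 + 139 @ $23.05 = $17,517.35
Difference = |$17,399.60 − $17,517.35| = $117.75

$117.75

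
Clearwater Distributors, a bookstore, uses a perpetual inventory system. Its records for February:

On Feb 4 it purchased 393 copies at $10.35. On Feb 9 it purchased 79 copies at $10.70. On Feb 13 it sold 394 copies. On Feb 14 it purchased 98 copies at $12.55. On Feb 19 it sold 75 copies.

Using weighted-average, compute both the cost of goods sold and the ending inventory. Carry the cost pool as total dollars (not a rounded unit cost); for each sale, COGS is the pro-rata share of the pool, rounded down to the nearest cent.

COGS = $4,971.05; ending inventory = $1,171.70

After Feb 4: 393 on hand, pool $4,067.55 (≈ $10.3500 each)
After Feb 9: 472 on hand, pool $4,912.85 (≈ $10.4086 each)
Feb 13, sell 394: 394/472 × $4,912.85 → $4,100.98
After Feb 14: 176 on hand, pool $2,041.77 (≈ $11.6010 each)
Feb 19, sell 75: 75/176 × $2,041.77 → $870.07
Total COGS = $4,100.98 + $870.07 = $4,971.05
Ending inventory (cost pool remaining) = $1,171.70
Check: goods available $6,142.75 = COGS $4,971.05 + ending $1,171.70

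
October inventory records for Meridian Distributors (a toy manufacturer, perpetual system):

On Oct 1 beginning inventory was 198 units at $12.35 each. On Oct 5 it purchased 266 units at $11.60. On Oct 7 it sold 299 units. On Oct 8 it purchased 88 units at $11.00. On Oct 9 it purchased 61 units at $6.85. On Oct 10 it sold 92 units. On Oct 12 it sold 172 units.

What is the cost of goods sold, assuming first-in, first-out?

Oct 7, 299 sold [FIFO — oldest first]: 198 @ $12.35 + 101 @ $11.60 = $3,616.90
Oct 10, 92 sold [FIFO — oldest first]: 92 @ $11.60 = $1,067.20
Oct 12, 172 sold [FIFO — oldest first]: 73 @ $11.60 + 88 @ $11.00 + 11 @ $6.85 = $1,890.15
Total COGS = $3,616.90 + $1,067.20 + $1,890.15 = $6,574.25
Ending inventory: 50 @ $6.85 = $342.50

COGS = $6,574.25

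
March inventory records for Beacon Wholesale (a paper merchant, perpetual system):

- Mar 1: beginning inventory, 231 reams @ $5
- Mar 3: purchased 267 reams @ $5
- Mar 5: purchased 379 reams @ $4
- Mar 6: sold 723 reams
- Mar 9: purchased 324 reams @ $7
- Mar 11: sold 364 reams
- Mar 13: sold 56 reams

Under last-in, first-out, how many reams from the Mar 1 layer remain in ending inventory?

Mar 6, 723 sold [LIFO — newest first]: 379 @ $4 + 267 @ $5 + 77 @ $5 = $3,236
Mar 11, 364 sold [LIFO — newest first]: 324 @ $7 + 40 @ $5 = $2,468
Mar 13, 56 sold [LIFO — newest first]: 56 @ $5 = $280
Total COGS = $3,236 + $2,468 + $280 = $5,984
Ending inventory: 58 @ $5 = $290

58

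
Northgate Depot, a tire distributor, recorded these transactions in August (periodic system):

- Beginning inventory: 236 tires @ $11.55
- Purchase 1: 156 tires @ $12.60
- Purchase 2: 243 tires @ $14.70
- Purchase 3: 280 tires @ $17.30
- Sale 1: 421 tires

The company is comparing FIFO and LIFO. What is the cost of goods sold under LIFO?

FIFO COGS: 236 @ $11.55 + 156 @ $12.60 + 29 @ $14.70 = $5,117.70
LIFO COGS: 280 @ $17.30 + 141 @ $14.70 = $6,916.70

COGS = $6,916.70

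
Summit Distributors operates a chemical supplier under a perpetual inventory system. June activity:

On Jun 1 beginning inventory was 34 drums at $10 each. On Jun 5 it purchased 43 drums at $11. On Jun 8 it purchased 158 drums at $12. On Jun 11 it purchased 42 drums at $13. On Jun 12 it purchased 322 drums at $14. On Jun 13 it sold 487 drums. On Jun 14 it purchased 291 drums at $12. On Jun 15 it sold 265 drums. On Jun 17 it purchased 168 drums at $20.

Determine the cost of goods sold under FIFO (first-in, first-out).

COGS = $9,599

Jun 13, 487 sold [FIFO — oldest first]: 34 @ $10 + 43 @ $11 + 158 @ $12 + 42 @ $13 + 210 @ $14 = $6,195
Jun 15, 265 sold [FIFO — oldest first]: 112 @ $14 + 153 @ $12 = $3,404
Total COGS = $6,195 + $3,404 = $9,599
Ending inventory: 138 @ $12 + 168 @ $20 = $5,016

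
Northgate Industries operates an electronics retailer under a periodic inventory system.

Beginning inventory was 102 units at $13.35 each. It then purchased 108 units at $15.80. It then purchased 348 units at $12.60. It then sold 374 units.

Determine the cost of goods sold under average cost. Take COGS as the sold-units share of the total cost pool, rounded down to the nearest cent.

Sale 1, sell 374: 374/558 × $7,452.90 → $4,995.31
Ending inventory (cost pool remaining) = $2,457.59
Check: goods available $7,452.90 = COGS $4,995.31 + ending $2,457.59

COGS = $4,995.31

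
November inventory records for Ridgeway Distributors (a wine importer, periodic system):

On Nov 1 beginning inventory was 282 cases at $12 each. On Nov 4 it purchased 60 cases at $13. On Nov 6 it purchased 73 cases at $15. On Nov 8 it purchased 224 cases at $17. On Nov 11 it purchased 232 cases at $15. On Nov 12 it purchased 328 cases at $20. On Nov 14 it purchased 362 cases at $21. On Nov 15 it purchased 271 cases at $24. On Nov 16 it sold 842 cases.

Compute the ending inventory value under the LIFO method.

Ending inventory = $14,927

Nov 16, 842 sold [LIFO — newest first]: 271 @ $24 + 362 @ $21 + 209 @ $20 = $18,286
Ending inventory: 282 @ $12 + 60 @ $13 + 73 @ $15 + 224 @ $17 + 232 @ $15 + 119 @ $20 = $14,927
Check: goods available $33,213 = COGS $18,286 + ending $14,927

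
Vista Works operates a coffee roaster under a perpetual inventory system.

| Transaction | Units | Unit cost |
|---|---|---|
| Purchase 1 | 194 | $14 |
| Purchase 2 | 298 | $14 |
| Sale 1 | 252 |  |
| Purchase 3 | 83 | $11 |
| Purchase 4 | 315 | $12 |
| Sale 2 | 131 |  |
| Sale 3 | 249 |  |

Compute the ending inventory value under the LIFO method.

Sale 1 (252) [LIFO — newest first]: 252 @ $14 = $3,528
Sale 2 (131) [LIFO — newest first]: 131 @ $12 = $1,572
Sale 3 (249) [LIFO — newest first]: 184 @ $12 + 65 @ $11 = $2,923
Total COGS = $3,528 + $1,572 + $2,923 = $8,023
Ending inventory: 194 @ $14 + 46 @ $14 + 18 @ $11 = $3,558

Ending inventory = $3,558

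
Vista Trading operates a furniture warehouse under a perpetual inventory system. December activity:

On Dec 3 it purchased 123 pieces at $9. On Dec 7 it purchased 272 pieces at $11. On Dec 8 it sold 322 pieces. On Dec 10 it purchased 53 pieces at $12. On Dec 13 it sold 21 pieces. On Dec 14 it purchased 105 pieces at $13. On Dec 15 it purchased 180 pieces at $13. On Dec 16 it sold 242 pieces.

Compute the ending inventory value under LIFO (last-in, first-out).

Dec 8, 322 sold [LIFO — newest first]: 272 @ $11 + 50 @ $9 = $3,442
Dec 13, 21 sold [LIFO — newest first]: 21 @ $12 = $252
Dec 16, 242 sold [LIFO — newest first]: 180 @ $13 + 62 @ $13 = $3,146
Total COGS = $3,442 + $252 + $3,146 = $6,840
Ending inventory: 73 @ $9 + 32 @ $12 + 43 @ $13 = $1,600

Ending inventory = $1,600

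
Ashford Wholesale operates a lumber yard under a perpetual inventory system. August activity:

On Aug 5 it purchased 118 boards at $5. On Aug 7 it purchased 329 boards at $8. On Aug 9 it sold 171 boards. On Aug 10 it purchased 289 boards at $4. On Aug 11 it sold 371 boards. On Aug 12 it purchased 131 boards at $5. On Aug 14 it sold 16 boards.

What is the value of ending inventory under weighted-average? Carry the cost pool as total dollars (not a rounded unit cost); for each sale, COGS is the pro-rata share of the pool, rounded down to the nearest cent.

Ending inventory = $1,649.62

After Aug 5: 118 on hand, pool $590.00 (≈ $5.0000 each)
After Aug 7: 447 on hand, pool $3,222.00 (≈ $7.2081 each)
Aug 9, sell 171: 171/447 × $3,222.00 → $1,232.57
After Aug 10: 565 on hand, pool $3,145.43 (≈ $5.5671 each)
Aug 11, sell 371: 371/565 × $3,145.43 → $2,065.40
After Aug 12: 325 on hand, pool $1,735.03 (≈ $5.3386 each)
Aug 14, sell 16: 16/325 × $1,735.03 → $85.41
Total COGS = $1,232.57 + $2,065.40 + $85.41 = $3,383.38
Ending inventory (cost pool remaining) = $1,649.62
Check: goods available $5,033.00 = COGS $3,383.38 + ending $1,649.62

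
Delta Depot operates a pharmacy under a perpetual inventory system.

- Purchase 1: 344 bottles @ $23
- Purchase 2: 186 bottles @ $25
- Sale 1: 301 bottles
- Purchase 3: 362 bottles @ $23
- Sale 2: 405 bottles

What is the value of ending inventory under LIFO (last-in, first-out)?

Sale 1 (301) [LIFO — newest first]: 186 @ $25 + 115 @ $23 = $7,295
Sale 2 (405) [LIFO — newest first]: 362 @ $23 + 43 @ $23 = $9,315
Total COGS = $7,295 + $9,315 = $16,610
Ending inventory: 186 @ $23 = $4,278

Ending inventory = $4,278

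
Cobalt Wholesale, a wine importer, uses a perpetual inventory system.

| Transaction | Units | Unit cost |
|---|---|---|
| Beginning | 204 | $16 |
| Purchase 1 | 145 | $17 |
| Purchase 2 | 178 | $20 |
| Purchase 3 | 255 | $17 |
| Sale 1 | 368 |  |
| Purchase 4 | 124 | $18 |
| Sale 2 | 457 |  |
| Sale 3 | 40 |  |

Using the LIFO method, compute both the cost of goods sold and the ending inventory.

COGS = $15,200; ending inventory = $656

Sale 1 (368) [LIFO — newest first]: 255 @ $17 + 113 @ $20 = $6,595
Sale 2 (457) [LIFO — newest first]: 124 @ $18 + 65 @ $20 + 145 @ $17 + 123 @ $16 = $7,965
Sale 3 (40) [LIFO — newest first]: 40 @ $16 = $640
Total COGS = $6,595 + $7,965 + $640 = $15,200
Ending inventory: 41 @ $16 = $656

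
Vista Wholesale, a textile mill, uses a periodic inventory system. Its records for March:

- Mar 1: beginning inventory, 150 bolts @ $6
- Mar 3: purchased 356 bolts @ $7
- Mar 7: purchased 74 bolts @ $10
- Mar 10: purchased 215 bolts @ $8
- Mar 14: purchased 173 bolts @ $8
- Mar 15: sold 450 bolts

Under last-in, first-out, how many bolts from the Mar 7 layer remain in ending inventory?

12

Mar 15, 450 sold [LIFO — newest first]: 173 @ $8 + 215 @ $8 + 62 @ $10 = $3,724
Ending inventory: 150 @ $6 + 356 @ $7 + 12 @ $10 = $3,512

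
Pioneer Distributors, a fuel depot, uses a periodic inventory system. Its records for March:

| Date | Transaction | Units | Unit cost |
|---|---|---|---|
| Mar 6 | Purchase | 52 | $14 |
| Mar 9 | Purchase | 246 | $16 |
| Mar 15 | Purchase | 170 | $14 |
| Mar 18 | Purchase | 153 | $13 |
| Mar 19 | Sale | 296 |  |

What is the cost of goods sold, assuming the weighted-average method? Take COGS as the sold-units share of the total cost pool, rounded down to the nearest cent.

Mar 19, sell 296: 296/621 × $9,033.00 → $4,305.58
Ending inventory (cost pool remaining) = $4,727.42
Check: goods available $9,033.00 = COGS $4,305.58 + ending $4,727.42

COGS = $4,305.58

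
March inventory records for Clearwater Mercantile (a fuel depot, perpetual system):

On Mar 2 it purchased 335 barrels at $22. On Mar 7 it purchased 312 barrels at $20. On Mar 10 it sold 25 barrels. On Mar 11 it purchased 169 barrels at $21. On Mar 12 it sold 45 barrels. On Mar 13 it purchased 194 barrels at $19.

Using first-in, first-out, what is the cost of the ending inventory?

Ending inventory = $19,305

Mar 10, 25 sold [FIFO — oldest first]: 25 @ $22 = $550
Mar 12, 45 sold [FIFO — oldest first]: 45 @ $22 = $990
Total COGS = $550 + $990 = $1,540
Ending inventory: 265 @ $22 + 312 @ $20 + 169 @ $21 + 194 @ $19 = $19,305
Check: goods available $20,845 = COGS $1,540 + ending $19,305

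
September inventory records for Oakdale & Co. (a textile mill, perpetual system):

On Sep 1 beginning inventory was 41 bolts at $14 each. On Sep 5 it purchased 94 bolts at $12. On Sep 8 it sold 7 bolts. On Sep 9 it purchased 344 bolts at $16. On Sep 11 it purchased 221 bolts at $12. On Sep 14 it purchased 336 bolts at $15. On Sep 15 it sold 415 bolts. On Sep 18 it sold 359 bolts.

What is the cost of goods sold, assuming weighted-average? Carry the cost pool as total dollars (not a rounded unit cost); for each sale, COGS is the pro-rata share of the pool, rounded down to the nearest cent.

COGS = $11,227.94

After Sep 1: 41 on hand, pool $574.00 (≈ $14.0000 each)
After Sep 5: 135 on hand, pool $1,702.00 (≈ $12.6074 each)
Sep 8, sell 7: 7/135 × $1,702.00 → $88.25
After Sep 9: 472 on hand, pool $7,117.75 (≈ $15.0800 each)
After Sep 11: 693 on hand, pool $9,769.75 (≈ $14.0978 each)
After Sep 14: 1029 on hand, pool $14,809.75 (≈ $14.3924 each)
Sep 15, sell 415: 415/1029 × $14,809.75 → $5,972.83
Sep 18, sell 359: 359/614 × $8,836.92 → $5,166.86
Total COGS = $88.25 + $5,972.83 + $5,166.86 = $11,227.94
Ending inventory (cost pool remaining) = $3,670.06
Check: goods available $14,898.00 = COGS $11,227.94 + ending $3,670.06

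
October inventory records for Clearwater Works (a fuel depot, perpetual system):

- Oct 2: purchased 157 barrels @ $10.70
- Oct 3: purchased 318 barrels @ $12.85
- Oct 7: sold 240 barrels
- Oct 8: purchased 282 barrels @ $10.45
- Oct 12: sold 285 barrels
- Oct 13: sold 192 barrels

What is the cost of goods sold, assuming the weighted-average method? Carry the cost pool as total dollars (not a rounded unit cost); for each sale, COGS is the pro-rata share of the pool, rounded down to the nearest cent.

COGS = $8,264.38

After Oct 2: 157 on hand, pool $1,679.90 (≈ $10.7000 each)
After Oct 3: 475 on hand, pool $5,766.20 (≈ $12.1394 each)
Oct 7, sell 240: 240/475 × $5,766.20 → $2,913.44
After Oct 8: 517 on hand, pool $5,799.66 (≈ $11.2179 each)
Oct 12, sell 285: 285/517 × $5,799.66 → $3,197.10
Oct 13, sell 192: 192/232 × $2,602.56 → $2,153.84
Total COGS = $2,913.44 + $3,197.10 + $2,153.84 = $8,264.38
Ending inventory (cost pool remaining) = $448.72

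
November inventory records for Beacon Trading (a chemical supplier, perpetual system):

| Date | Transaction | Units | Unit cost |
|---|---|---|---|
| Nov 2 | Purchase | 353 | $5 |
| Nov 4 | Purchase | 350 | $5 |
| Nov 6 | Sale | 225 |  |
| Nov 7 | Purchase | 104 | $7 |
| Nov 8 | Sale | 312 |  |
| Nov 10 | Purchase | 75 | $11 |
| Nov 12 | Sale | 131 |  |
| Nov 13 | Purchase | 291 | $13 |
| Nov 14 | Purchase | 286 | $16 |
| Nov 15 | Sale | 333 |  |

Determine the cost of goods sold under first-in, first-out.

Nov 6, 225 sold [FIFO — oldest first]: 225 @ $5 = $1,125
Nov 8, 312 sold [FIFO — oldest first]: 128 @ $5 + 184 @ $5 = $1,560
Nov 12, 131 sold [FIFO — oldest first]: 131 @ $5 = $655
Nov 15, 333 sold [FIFO — oldest first]: 35 @ $5 + 104 @ $7 + 75 @ $11 + 119 @ $13 = $3,275
Total COGS = $1,125 + $1,560 + $655 + $3,275 = $6,615
Ending inventory: 172 @ $13 + 286 @ $16 = $6,812
Check: goods available $13,427 = COGS $6,615 + ending $6,812

COGS = $6,615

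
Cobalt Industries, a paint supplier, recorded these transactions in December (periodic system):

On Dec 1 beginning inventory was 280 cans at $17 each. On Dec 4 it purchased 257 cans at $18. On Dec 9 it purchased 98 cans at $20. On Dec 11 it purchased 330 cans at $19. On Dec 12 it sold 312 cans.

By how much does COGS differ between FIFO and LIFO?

FIFO COGS: 280 @ $17 + 32 @ $18 = $5,336
LIFO COGS: 312 @ $19 = $5,928
Difference = |$5,336 − $5,928| = $592

$592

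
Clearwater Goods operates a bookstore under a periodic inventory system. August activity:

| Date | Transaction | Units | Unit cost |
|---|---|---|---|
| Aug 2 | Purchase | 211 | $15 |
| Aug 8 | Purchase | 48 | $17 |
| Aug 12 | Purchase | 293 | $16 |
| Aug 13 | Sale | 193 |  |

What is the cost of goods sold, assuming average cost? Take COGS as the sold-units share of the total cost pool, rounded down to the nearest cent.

Aug 13, sell 193: 193/552 × $8,669.00 → $3,031.00
Ending inventory (cost pool remaining) = $5,638.00

COGS = $3,031.00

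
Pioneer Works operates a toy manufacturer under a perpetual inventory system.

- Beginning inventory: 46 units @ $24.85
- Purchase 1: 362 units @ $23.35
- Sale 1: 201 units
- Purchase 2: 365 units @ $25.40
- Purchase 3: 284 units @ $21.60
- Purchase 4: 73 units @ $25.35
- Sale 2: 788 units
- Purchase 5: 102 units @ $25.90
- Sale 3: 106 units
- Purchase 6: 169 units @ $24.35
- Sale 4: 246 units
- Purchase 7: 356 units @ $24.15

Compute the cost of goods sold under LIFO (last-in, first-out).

Sale 1 (201) [LIFO — newest first]: 201 @ $23.35 = $4,693.35
Sale 2 (788) [LIFO — newest first]: 73 @ $25.35 + 284 @ $21.60 + 365 @ $25.40 + 66 @ $23.35 = $18,797.05
Sale 3 (106) [LIFO — newest first]: 102 @ $25.90 + 4 @ $23.35 = $2,735.20
Sale 4 (246) [LIFO — newest first]: 169 @ $24.35 + 77 @ $23.35 = $5,913.10
Total COGS = $4,693.35 + $18,797.05 + $2,735.20 + $5,913.10 = $32,138.70
Ending inventory: 46 @ $24.85 + 14 @ $23.35 + 356 @ $24.15 = $10,067.40

COGS = $32,138.70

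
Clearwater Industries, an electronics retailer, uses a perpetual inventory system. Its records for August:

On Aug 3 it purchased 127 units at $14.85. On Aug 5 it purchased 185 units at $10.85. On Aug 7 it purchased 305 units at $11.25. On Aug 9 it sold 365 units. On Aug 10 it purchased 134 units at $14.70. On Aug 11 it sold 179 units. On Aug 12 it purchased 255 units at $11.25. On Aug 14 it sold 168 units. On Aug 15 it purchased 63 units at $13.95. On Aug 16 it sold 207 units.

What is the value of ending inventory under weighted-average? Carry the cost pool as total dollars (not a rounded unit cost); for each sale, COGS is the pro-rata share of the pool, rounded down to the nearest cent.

After Aug 3: 127 on hand, pool $1,885.95 (≈ $14.8500 each)
After Aug 5: 312 on hand, pool $3,893.20 (≈ $12.4782 each)
After Aug 7: 617 on hand, pool $7,324.45 (≈ $11.8711 each)
Aug 9, sell 365: 365/617 × $7,324.45 → $4,332.94
After Aug 10: 386 on hand, pool $4,961.31 (≈ $12.8531 each)
Aug 11, sell 179: 179/386 × $4,961.31 → $2,300.71
After Aug 12: 462 on hand, pool $5,529.35 (≈ $11.9683 each)
Aug 14, sell 168: 168/462 × $5,529.35 → $2,010.67
After Aug 15: 357 on hand, pool $4,397.53 (≈ $12.3180 each)
Aug 16, sell 207: 207/357 × $4,397.53 → $2,549.82
Total COGS = $4,332.94 + $2,300.71 + $2,010.67 + $2,549.82 = $11,194.14
Ending inventory (cost pool remaining) = $1,847.71

Ending inventory = $1,847.71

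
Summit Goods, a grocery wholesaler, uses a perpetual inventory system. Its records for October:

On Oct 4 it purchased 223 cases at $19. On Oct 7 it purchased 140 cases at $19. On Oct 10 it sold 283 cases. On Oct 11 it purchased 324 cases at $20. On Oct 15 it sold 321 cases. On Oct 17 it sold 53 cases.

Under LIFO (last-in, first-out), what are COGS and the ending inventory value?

Oct 10, 283 sold [LIFO — newest first]: 140 @ $19 + 143 @ $19 = $5,377
Oct 15, 321 sold [LIFO — newest first]: 321 @ $20 = $6,420
Oct 17, 53 sold [LIFO — newest first]: 3 @ $20 + 50 @ $19 = $1,010
Total COGS = $5,377 + $6,420 + $1,010 = $12,807
Ending inventory: 30 @ $19 = $570

COGS = $12,807; ending inventory = $570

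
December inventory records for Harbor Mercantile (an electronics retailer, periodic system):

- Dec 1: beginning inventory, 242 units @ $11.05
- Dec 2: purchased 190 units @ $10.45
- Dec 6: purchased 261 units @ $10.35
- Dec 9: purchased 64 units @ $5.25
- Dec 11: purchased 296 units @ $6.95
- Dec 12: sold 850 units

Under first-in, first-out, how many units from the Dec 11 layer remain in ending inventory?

Dec 12, 850 sold [FIFO — oldest first]: 242 @ $11.05 + 190 @ $10.45 + 261 @ $10.35 + 64 @ $5.25 + 93 @ $6.95 = $8,343.30
Ending inventory: 203 @ $6.95 = $1,410.85

203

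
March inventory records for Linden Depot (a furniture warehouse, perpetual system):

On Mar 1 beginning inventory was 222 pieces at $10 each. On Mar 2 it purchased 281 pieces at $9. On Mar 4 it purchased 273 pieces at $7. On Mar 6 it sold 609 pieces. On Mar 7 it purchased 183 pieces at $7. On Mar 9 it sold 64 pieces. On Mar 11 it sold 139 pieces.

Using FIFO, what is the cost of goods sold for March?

COGS = $6,912

Mar 6, 609 sold [FIFO — oldest first]: 222 @ $10 + 281 @ $9 + 106 @ $7 = $5,491
Mar 9, 64 sold [FIFO — oldest first]: 64 @ $7 = $448
Mar 11, 139 sold [FIFO — oldest first]: 103 @ $7 + 36 @ $7 = $973
Total COGS = $5,491 + $448 + $973 = $6,912
Ending inventory: 147 @ $7 = $1,029
Check: goods available $7,941 = COGS $6,912 + ending $1,029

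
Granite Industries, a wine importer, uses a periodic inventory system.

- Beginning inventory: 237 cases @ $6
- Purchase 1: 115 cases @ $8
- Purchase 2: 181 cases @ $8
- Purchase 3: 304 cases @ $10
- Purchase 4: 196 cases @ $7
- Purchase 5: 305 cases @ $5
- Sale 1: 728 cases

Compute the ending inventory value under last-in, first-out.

Ending inventory = $4,560

Sale 1 (728) [LIFO — newest first]: 305 @ $5 + 196 @ $7 + 227 @ $10 = $5,167
Ending inventory: 237 @ $6 + 115 @ $8 + 181 @ $8 + 77 @ $10 = $4,560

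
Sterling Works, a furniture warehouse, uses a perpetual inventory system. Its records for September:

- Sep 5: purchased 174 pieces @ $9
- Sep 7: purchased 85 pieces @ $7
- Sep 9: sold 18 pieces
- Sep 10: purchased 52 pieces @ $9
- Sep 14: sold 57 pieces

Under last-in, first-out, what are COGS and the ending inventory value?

Sep 9, 18 sold [LIFO — newest first]: 18 @ $7 = $126
Sep 14, 57 sold [LIFO — newest first]: 52 @ $9 + 5 @ $7 = $503
Total COGS = $126 + $503 = $629
Ending inventory: 174 @ $9 + 62 @ $7 = $2,000

COGS = $629; ending inventory = $2,000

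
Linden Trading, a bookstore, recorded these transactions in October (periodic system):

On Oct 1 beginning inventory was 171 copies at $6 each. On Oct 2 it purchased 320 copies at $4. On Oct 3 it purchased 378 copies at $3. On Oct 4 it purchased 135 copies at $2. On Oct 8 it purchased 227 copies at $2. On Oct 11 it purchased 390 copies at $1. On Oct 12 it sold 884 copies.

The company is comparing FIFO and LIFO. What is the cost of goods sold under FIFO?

FIFO COGS: 171 @ $6 + 320 @ $4 + 378 @ $3 + 15 @ $2 = $3,470
LIFO COGS: 390 @ $1 + 227 @ $2 + 135 @ $2 + 132 @ $3 = $1,510

COGS = $3,470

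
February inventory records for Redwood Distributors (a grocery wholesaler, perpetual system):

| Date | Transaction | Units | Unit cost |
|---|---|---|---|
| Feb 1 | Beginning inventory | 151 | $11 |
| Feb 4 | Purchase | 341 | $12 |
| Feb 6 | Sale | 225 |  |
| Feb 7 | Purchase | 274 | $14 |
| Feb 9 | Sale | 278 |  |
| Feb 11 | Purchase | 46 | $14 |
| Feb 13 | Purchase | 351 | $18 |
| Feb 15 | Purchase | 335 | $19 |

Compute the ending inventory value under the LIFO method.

Feb 6, 225 sold [LIFO — newest first]: 225 @ $12 = $2,700
Feb 9, 278 sold [LIFO — newest first]: 274 @ $14 + 4 @ $12 = $3,884
Total COGS = $2,700 + $3,884 = $6,584
Ending inventory: 151 @ $11 + 112 @ $12 + 46 @ $14 + 351 @ $18 + 335 @ $19 = $16,332
Check: goods available $22,916 = COGS $6,584 + ending $16,332

Ending inventory = $16,332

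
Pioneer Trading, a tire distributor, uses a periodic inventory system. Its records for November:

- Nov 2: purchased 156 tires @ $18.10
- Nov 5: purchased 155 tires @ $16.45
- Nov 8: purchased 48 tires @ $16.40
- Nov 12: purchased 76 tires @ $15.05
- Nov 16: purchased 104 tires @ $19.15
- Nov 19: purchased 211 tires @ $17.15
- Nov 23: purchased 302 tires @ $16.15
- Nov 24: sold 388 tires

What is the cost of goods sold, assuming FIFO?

COGS = $6,597.00

Nov 24, 388 sold [FIFO — oldest first]: 156 @ $18.10 + 155 @ $16.45 + 48 @ $16.40 + 29 @ $15.05 = $6,597.00
Ending inventory: 47 @ $15.05 + 104 @ $19.15 + 211 @ $17.15 + 302 @ $16.15 = $11,194.90
Check: goods available $17,791.90 = COGS $6,597.00 + ending $11,194.90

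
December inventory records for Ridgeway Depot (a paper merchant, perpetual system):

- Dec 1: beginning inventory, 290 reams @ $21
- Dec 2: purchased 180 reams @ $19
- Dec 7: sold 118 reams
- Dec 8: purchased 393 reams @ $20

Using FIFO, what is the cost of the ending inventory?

Ending inventory = $14,892

Dec 7, 118 sold [FIFO — oldest first]: 118 @ $21 = $2,478
Ending inventory: 172 @ $21 + 180 @ $19 + 393 @ $20 = $14,892
Check: goods available $17,370 = COGS $2,478 + ending $14,892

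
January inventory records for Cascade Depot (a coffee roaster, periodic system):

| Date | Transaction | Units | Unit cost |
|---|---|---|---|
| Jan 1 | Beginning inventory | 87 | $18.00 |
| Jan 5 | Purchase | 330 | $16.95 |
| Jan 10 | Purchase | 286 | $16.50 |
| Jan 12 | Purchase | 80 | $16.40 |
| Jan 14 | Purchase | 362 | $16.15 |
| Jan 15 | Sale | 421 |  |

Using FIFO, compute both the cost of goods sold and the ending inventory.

COGS = $7,225.50; ending inventory = $11,811.30

Jan 15, 421 sold [FIFO — oldest first]: 87 @ $18.00 + 330 @ $16.95 + 4 @ $16.50 = $7,225.50
Ending inventory: 282 @ $16.50 + 80 @ $16.40 + 362 @ $16.15 = $11,811.30
Check: goods available $19,036.80 = COGS $7,225.50 + ending $11,811.30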